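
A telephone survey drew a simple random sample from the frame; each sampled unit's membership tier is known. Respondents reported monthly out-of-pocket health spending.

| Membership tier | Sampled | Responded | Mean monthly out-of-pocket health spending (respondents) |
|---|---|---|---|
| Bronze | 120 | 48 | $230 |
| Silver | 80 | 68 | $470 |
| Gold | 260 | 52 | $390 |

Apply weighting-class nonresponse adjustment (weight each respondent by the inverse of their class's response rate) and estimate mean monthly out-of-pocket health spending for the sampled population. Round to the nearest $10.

Response rates by class: Bronze 48/120 = 40%, Silver 68/80 = 85%, Gold 52/260 = 20%.
Weighting each respondent by the inverse class response rate inflates each class back to its sampled size, so the class weight is n_sampled:
  Bronze: 120 × 230 = 27,600
  Silver: 80 × 470 = 37,600
  Gold: 260 × 390 = 101,400
Adjusted estimate = 166,600 / 460 = 362.174 → $360.

$360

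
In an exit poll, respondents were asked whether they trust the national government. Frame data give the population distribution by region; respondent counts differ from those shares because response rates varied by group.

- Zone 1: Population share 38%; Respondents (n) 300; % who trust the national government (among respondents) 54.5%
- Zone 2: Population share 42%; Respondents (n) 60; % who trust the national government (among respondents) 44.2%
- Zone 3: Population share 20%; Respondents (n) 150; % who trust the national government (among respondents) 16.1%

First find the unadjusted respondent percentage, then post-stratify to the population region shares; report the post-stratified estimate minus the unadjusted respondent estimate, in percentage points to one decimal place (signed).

+0.5 percentage points

Unadjusted (pooled respondent) estimate weights by respondent counts:
  (300/510)×54.5 + (60/510)×44.2 + (150/510)×16.1 = 41.9941%
Post-stratifying to population shares instead:
  0.38×54.5 + 0.42×44.2 + 0.2×16.1 = 42.494%
Difference = 42.494 − 41.9941 = 0.4999 pp.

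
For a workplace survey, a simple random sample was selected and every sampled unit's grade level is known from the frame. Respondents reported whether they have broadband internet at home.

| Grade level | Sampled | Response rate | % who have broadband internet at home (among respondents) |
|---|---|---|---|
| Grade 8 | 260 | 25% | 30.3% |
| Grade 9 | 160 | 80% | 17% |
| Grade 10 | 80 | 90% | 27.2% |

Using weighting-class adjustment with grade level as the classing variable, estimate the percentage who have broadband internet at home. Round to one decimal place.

25.5%

Inverse-response-rate weighting restores each class to its sampled count, so class totals weight by n_sampled:
  Grade 8: 260 × 30.3 = 7878
  Grade 9: 160 × 17 = 2720
  Grade 10: 80 × 27.2 = 2176
Adjusted estimate = 12,774 / 500 = 25.548 → 25.5%.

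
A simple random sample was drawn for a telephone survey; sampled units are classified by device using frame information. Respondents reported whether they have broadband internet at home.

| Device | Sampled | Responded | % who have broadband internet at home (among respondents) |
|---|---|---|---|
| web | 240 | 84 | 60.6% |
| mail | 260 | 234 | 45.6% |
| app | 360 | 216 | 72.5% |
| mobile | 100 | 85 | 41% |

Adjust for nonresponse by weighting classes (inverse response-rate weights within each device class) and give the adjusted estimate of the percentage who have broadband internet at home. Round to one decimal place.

59.0%

Class response rates: web 84/240 = 35%, mail 234/260 = 90%, app 216/360 = 60%, mobile 85/100 = 85%.
With weight = n_sampled/n_responded per class, the weighted class total is n_sampled:
  web: 240 × 60.6 = 14,544
  mail: 260 × 45.6 = 11,856
  app: 360 × 72.5 = 26,100
  mobile: 100 × 41 = 4100
Adjusted estimate = 56,600 / 960 = 58.9583 → 59.0%.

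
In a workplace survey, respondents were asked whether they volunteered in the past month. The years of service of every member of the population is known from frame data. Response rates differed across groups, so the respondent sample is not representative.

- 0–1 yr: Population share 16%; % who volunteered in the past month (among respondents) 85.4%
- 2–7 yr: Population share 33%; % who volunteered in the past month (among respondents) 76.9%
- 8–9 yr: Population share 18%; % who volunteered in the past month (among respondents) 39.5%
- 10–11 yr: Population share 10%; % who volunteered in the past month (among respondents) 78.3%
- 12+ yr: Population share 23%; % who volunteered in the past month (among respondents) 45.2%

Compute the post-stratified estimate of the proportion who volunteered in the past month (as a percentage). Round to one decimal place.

Each cell contributes population-share × respondent value:
  0–1 yr: 0.16 × 85.4 = 13.664
  2–7 yr: 0.33 × 76.9 = 25.377
  8–9 yr: 0.18 × 39.5 = 7.11
  10–11 yr: 0.1 × 78.3 = 7.83
  12+ yr: 0.23 × 45.2 = 10.396
Post-stratified estimate = 64.377 → 64.4%.

64.4%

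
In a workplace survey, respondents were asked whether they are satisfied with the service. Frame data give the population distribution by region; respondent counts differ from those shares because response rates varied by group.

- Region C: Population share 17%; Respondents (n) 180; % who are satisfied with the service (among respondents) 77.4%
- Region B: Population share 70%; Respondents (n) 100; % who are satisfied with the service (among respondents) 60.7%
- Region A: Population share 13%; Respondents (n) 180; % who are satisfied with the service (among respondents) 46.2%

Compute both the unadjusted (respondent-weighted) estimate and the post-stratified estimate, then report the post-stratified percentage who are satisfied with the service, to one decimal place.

61.7%

Without adjustment, the pooled respondent share is:
  (180/460)×77.4 + (100/460)×60.7 + (180/460)×46.2 = 61.5609%
Reweighting by population region shares:
  0.17×77.4 + 0.7×60.7 + 0.13×46.2 = 61.654%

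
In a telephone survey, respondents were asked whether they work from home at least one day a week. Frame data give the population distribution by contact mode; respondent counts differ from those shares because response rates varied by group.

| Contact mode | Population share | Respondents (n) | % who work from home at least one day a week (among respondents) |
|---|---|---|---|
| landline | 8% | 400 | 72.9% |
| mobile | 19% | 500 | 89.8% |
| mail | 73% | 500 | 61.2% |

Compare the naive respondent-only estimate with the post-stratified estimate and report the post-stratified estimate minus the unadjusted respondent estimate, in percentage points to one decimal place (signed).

-7.2 percentage points

Without adjustment, the pooled respondent share is:
  (400/1400)×72.9 + (500/1400)×89.8 + (500/1400)×61.2 = 74.7571%
Reweighting by population contact mode shares:
  0.08×72.9 + 0.19×89.8 + 0.73×61.2 = 67.57%
Difference = 67.57 − 74.7571 = -7.1871 pp.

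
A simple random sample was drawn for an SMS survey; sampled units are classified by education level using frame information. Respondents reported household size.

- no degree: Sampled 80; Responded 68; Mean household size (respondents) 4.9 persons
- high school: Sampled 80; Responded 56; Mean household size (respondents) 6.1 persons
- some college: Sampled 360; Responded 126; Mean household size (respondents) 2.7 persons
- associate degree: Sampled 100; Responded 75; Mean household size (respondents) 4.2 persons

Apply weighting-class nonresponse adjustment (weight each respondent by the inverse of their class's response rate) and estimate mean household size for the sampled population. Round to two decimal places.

3.66

Response rates by class: no degree 68/80 = 85%, high school 56/80 = 70%, some college 126/360 = 35%, associate degree 75/100 = 75%.
Weighting each respondent by the inverse class response rate inflates each class back to its sampled size, so the class weight is n_sampled:
  no degree: 80 × 4.9 = 392
  high school: 80 × 6.1 = 488
  some college: 360 × 2.7 = 972
  associate degree: 100 × 4.2 = 420
Adjusted estimate = 2272 / 620 = 3.66452 → 3.66.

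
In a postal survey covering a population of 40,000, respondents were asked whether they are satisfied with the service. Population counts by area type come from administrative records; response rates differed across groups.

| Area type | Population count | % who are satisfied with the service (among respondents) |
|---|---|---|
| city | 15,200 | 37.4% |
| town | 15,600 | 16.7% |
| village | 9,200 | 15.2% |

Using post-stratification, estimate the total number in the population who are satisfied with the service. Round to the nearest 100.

9,700

Apply each group's respondent rate to its population count:
  city: 15,200 × 37.4% = 5684.8
  town: 15,600 × 16.7% = 2605.2
  village: 9,200 × 15.2% = 1398.4
Estimated total = 9688.4 → 9,700.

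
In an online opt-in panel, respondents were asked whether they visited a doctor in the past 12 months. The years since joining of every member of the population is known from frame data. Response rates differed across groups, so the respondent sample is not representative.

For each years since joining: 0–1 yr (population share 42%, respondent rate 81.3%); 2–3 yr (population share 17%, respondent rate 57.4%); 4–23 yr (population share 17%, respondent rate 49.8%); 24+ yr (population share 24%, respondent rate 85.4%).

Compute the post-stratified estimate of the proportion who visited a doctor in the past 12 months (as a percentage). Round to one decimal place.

Post-stratification weights by population share, not respondent share:
  0–1 yr: 0.42 × 81.3 = 34.146
  2–3 yr: 0.17 × 57.4 = 9.758
  4–23 yr: 0.17 × 49.8 = 8.466
  24+ yr: 0.24 × 85.4 = 20.496
Post-stratified estimate = 72.866 → 72.9%.

72.9%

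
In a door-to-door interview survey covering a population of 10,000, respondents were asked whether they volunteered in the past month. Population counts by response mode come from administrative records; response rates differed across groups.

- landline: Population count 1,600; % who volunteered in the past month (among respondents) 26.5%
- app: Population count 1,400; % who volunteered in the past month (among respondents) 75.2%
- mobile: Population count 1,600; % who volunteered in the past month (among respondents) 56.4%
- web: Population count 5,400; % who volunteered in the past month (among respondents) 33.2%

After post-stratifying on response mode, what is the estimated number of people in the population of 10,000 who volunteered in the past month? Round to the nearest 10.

Each cell contributes its population count × the respondent rate:
  landline: 1,600 × 26.5% = 424
  app: 1,400 × 75.2% = 1052.8
  mobile: 1,600 × 56.4% = 902.4
  web: 5,400 × 33.2% = 1792.8
Estimated total = 4172 → 4,170.

4,170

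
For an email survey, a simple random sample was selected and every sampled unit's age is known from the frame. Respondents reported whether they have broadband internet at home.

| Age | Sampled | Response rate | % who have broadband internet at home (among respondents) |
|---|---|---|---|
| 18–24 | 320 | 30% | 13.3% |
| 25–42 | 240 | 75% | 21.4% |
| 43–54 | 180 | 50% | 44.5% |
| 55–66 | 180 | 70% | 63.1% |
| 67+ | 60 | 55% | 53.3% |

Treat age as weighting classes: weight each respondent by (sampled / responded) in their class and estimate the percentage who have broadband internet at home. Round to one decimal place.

Each respondent's weight = sampled/responded in their class; summing within a class gives n_sampled, so:
  18–24: 320 × 13.3 = 4256
  25–42: 240 × 21.4 = 5136
  43–54: 180 × 44.5 = 8010
  55–66: 180 × 63.1 = 11,358
  67+: 60 × 53.3 = 3198
Adjusted estimate = 31,958 / 980 = 32.6102 → 32.6%.

32.6%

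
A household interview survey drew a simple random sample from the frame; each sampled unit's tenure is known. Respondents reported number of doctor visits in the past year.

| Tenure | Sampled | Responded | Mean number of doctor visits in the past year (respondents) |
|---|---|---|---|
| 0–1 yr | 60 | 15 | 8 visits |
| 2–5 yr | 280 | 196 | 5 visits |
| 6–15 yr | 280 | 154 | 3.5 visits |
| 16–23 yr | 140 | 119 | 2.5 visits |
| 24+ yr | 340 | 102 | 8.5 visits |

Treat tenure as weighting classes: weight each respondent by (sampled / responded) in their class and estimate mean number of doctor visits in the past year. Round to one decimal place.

5.5

Response rates by class: 0–1 yr 15/60 = 25%, 2–5 yr 196/280 = 70%, 6–15 yr 154/280 = 55%, 16–23 yr 119/140 = 85%, 24+ yr 102/340 = 30%.
Each respondent's weight = sampled/responded in their class; summing within a class gives n_sampled, so:
  0–1 yr: 60 × 8 = 480
  2–5 yr: 280 × 5 = 1400
  6–15 yr: 280 × 3.5 = 980
  16–23 yr: 140 × 2.5 = 350
  24+ yr: 340 × 8.5 = 2890
Adjusted estimate = 6100 / 1,100 = 5.54545 → 5.5.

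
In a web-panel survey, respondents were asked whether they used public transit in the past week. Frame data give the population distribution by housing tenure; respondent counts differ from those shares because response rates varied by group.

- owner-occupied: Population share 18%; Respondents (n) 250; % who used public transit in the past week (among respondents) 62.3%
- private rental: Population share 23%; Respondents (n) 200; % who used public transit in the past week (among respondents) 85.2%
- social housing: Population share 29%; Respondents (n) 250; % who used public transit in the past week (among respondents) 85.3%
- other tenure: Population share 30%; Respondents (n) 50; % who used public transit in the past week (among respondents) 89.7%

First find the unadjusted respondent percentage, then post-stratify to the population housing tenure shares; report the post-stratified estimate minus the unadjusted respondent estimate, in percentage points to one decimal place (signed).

Without adjustment, the pooled respondent share is:
  (250/750)×62.3 + (200/750)×85.2 + (250/750)×85.3 + (50/750)×89.7 = 77.9%
Post-stratifying to population shares instead:
  0.18×62.3 + 0.23×85.2 + 0.29×85.3 + 0.3×89.7 = 82.457%
Difference = 82.457 − 77.9 = 4.557 pp.

+4.6 percentage points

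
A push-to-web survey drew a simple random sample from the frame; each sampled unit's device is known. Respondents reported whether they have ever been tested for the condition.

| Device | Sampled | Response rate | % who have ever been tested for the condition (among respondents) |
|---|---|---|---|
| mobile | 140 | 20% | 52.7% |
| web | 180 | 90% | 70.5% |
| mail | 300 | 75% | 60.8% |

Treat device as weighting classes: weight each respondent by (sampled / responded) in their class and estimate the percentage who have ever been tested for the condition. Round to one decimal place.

61.8%

Weighting each respondent by the inverse class response rate inflates each class back to its sampled size, so the class weight is n_sampled:
  mobile: 140 × 52.7 = 7378
  web: 180 × 70.5 = 12,690
  mail: 300 × 60.8 = 18,240
Adjusted estimate = 38,308 / 620 = 61.7871 → 61.8%.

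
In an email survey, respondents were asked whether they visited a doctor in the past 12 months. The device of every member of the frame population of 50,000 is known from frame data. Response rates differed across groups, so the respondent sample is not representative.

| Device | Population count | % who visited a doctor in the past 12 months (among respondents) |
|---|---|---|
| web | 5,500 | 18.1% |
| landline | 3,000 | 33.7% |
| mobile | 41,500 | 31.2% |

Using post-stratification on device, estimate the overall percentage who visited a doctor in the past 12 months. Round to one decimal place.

29.9%

Each cell contributes population-share × respondent value:
  web: (5,500/50,000) × 18.1 = 1.991
  landline: (3,000/50,000) × 33.7 = 2.022
  mobile: (41,500/50,000) × 31.2 = 25.896
Post-stratified estimate = 29.909 → 29.9%.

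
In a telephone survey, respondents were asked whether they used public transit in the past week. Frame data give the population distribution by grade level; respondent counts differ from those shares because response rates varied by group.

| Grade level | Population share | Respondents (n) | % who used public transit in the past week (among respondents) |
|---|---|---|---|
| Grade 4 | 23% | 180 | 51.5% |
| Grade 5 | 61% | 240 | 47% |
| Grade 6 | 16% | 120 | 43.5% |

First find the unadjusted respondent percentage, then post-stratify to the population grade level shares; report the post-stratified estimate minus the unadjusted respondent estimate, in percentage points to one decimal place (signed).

-0.2 percentage points

Without adjustment, the pooled respondent share is:
  (180/540)×51.5 + (240/540)×47 + (120/540)×43.5 = 47.7222%
Reweighting by population grade level shares:
  0.23×51.5 + 0.61×47 + 0.16×43.5 = 47.475%
Difference = 47.475 − 47.7222 = -0.2472 pp.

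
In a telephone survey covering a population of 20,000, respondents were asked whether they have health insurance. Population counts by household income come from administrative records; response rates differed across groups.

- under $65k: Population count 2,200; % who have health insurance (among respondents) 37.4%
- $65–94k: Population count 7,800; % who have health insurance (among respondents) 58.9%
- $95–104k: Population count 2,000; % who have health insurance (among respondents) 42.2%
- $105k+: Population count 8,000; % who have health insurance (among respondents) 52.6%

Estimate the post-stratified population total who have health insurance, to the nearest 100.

Apply each group's respondent rate to its population count:
  under $65k: 2,200 × 37.4% = 822.8
  $65–94k: 7,800 × 58.9% = 4594.2
  $95–104k: 2,000 × 42.2% = 844
  $105k+: 8,000 × 52.6% = 4208
Estimated total = 10,469 → 10,500.

10,500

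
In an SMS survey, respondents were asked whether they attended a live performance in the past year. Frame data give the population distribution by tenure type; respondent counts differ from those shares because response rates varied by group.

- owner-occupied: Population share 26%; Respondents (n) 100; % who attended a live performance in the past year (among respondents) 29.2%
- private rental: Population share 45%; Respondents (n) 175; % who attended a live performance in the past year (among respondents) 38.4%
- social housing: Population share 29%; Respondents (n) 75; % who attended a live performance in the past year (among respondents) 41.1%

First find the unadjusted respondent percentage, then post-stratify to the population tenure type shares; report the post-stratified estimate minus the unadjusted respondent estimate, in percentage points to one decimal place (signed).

+0.4 percentage points

Without adjustment, the pooled respondent share is:
  (100/350)×29.2 + (175/350)×38.4 + (75/350)×41.1 = 36.35%
Post-stratifying to population shares instead:
  0.26×29.2 + 0.45×38.4 + 0.29×41.1 = 36.791%
Difference = 36.791 − 36.35 = 0.441 pp.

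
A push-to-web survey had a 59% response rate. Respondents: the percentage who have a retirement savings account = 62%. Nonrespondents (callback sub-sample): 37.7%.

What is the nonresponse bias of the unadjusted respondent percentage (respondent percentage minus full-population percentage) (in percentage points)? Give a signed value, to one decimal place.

Nonresponse fraction = 1 − 0.59 = 0.41.
Bias = (nonresponse fraction) × (respondent percentage − nonrespondent percentage)
     = 0.41 × (62 − 37.7) = 0.41 × 24.3 = 9.963.

+10.0 percentage points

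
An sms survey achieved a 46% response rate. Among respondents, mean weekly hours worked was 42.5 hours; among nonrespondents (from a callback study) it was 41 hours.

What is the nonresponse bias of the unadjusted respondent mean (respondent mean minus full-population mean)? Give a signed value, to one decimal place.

+0.8

Nonresponse fraction = 1 − 0.46 = 0.54.
Bias = (nonresponse fraction) × (respondent mean − nonrespondent mean)
     = 0.54 × (42.5 − 41) = 0.54 × 1.5 = 0.81.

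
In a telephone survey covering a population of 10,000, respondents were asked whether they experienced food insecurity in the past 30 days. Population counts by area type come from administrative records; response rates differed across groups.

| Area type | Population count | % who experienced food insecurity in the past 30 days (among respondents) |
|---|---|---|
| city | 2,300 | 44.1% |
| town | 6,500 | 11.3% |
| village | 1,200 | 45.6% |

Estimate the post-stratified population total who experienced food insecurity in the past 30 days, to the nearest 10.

Apply each group's respondent rate to its population count:
  city: 2,300 × 44.1% = 1014.3
  town: 6,500 × 11.3% = 734.5
  village: 1,200 × 45.6% = 547.2
Estimated total = 2296 → 2,300.

2,300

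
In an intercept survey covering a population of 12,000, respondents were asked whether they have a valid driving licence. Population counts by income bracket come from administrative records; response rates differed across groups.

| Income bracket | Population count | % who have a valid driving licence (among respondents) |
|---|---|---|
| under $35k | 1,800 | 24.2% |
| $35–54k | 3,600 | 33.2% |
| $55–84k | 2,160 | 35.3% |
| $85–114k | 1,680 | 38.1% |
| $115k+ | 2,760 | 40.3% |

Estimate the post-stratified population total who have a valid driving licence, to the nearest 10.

4,150

Apply each group's respondent rate to its population count:
  under $35k: 1,800 × 24.2% = 435.6
  $35–54k: 3,600 × 33.2% = 1195.2
  $55–84k: 2,160 × 35.3% = 762.48
  $85–114k: 1,680 × 38.1% = 640.08
  $115k+: 2,760 × 40.3% = 1112.28
Estimated total = 4145.64 → 4,150.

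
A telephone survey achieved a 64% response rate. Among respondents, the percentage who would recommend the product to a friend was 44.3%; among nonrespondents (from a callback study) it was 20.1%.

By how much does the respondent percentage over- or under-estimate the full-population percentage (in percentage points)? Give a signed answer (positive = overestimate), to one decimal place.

+8.7 percentage points

Nonresponse fraction = 1 − 0.64 = 0.36.
Bias = (nonresponse fraction) × (respondent percentage − nonrespondent percentage)
     = 0.36 × (44.3 − 20.1) = 0.36 × 24.2 = 8.712.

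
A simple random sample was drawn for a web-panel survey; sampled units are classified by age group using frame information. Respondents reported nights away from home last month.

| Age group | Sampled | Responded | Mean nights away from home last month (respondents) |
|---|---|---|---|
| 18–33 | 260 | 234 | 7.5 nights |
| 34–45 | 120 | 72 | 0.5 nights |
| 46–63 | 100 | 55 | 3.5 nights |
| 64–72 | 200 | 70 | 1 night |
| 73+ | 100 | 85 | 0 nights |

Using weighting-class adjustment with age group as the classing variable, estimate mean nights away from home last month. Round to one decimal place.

3.3

Class response rates: 18–33 234/260 = 90%, 34–45 72/120 = 60%, 46–63 55/100 = 55%, 64–72 70/200 = 35%, 73+ 85/100 = 85%.
Inverse-response-rate weighting restores each class to its sampled count, so class totals weight by n_sampled:
  18–33: 260 × 7.5 = 1950
  34–45: 120 × 0.5 = 60
  46–63: 100 × 3.5 = 350
  64–72: 200 × 1 = 200
  73+: 100 × 0 = 0
Adjusted estimate = 2560 / 780 = 3.28205 → 3.3.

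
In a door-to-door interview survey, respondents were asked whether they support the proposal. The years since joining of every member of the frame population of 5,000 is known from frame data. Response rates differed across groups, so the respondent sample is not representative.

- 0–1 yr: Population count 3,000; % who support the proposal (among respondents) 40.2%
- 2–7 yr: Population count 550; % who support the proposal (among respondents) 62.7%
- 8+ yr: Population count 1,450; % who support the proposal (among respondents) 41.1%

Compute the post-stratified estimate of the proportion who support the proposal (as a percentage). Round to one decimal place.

42.9%

Post-stratification weights by population share, not respondent share:
  0–1 yr: (3,000/5,000) × 40.2 = 24.12
  2–7 yr: (550/5,000) × 62.7 = 6.897
  8+ yr: (1,450/5,000) × 41.1 = 11.919
Post-stratified estimate = 42.936 → 42.9%.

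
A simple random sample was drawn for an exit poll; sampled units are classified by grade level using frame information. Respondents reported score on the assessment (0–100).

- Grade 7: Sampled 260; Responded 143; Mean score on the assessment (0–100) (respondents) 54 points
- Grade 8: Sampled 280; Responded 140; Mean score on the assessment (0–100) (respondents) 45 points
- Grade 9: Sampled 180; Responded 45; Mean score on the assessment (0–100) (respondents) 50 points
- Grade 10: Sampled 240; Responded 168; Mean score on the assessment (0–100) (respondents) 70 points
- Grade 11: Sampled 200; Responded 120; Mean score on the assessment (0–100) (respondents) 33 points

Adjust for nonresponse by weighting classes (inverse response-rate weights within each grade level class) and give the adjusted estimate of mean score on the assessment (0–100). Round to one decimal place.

Response rates by class: Grade 7 143/260 = 55%, Grade 8 140/280 = 50%, Grade 9 45/180 = 25%, Grade 10 168/240 = 70%, Grade 11 120/200 = 60%.
Inverse-response-rate weighting restores each class to its sampled count, so class totals weight by n_sampled:
  Grade 7: 260 × 54 = 14,040
  Grade 8: 280 × 45 = 12,600
  Grade 9: 180 × 50 = 9000
  Grade 10: 240 × 70 = 16,800
  Grade 11: 200 × 33 = 6600
Adjusted estimate = 59,040 / 1,160 = 50.8966 → 50.9.

50.9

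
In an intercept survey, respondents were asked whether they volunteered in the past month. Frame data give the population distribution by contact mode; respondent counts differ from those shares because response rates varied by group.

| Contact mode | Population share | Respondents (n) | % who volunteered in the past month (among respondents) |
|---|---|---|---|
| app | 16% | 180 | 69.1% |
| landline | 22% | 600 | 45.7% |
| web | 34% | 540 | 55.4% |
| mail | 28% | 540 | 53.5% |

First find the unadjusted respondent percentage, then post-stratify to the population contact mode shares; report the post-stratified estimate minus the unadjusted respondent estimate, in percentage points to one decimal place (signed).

Naive respondent-only estimate (weights = respondent counts):
  (180/1860)×69.1 + (600/1860)×45.7 + (540/1860)×55.4 + (540/1860)×53.5 = 53.0452%
Reweighting by population contact mode shares:
  0.16×69.1 + 0.22×45.7 + 0.34×55.4 + 0.28×53.5 = 54.926%
Difference = 54.926 − 53.0452 = 1.8808 pp.

+1.9 percentage points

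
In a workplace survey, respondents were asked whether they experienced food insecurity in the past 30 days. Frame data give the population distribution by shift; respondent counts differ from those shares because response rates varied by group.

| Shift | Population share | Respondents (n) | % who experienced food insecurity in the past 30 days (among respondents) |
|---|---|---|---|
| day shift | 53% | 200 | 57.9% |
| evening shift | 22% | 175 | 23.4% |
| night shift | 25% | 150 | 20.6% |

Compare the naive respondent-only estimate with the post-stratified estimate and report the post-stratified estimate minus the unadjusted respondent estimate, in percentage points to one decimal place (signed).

+5.2 percentage points

Without adjustment, the pooled respondent share is:
  (200/525)×57.9 + (175/525)×23.4 + (150/525)×20.6 = 35.7429%
Post-stratified estimate weights by population shares:
  0.53×57.9 + 0.22×23.4 + 0.25×20.6 = 40.985%
Difference = 40.985 − 35.7429 = 5.2421 pp.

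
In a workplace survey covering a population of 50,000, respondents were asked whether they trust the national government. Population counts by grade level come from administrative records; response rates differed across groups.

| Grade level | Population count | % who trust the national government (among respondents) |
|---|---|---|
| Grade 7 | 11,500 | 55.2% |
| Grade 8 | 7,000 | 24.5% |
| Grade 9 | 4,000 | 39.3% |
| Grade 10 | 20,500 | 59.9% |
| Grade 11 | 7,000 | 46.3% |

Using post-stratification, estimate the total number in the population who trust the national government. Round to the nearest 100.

Each cell contributes its population count × the respondent rate:
  Grade 7: 11,500 × 55.2% = 6348
  Grade 8: 7,000 × 24.5% = 1715
  Grade 9: 4,000 × 39.3% = 1572
  Grade 10: 20,500 × 59.9% = 12279.5
  Grade 11: 7,000 × 46.3% = 3241
Estimated total = 25155.5 → 25,200.

25,200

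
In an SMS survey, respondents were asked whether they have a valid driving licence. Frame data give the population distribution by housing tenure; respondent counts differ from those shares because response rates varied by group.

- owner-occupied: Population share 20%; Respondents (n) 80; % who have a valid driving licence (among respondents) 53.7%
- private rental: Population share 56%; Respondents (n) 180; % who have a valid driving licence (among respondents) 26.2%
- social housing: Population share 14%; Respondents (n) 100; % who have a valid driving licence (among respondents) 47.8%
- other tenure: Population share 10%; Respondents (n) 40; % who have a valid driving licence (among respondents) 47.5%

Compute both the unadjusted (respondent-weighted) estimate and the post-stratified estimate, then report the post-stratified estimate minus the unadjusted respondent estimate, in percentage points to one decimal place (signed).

Without adjustment, the pooled respondent share is:
  (80/400)×53.7 + (180/400)×26.2 + (100/400)×47.8 + (40/400)×47.5 = 39.23%
Post-stratifying to population shares instead:
  0.2×53.7 + 0.56×26.2 + 0.14×47.8 + 0.1×47.5 = 36.854%
Difference = 36.854 − 39.23 = -2.376 pp.

-2.4 percentage points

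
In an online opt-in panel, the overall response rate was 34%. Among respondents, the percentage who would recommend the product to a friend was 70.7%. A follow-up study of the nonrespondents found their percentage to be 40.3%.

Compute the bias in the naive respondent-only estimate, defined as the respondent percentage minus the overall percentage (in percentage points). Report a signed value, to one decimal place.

+20.1 percentage points

Nonresponse fraction = 1 − 0.34 = 0.66.
Bias = (nonresponse fraction) × (respondent percentage − nonrespondent percentage)
     = 0.66 × (70.7 − 40.3) = 0.66 × 30.4 = 20.064.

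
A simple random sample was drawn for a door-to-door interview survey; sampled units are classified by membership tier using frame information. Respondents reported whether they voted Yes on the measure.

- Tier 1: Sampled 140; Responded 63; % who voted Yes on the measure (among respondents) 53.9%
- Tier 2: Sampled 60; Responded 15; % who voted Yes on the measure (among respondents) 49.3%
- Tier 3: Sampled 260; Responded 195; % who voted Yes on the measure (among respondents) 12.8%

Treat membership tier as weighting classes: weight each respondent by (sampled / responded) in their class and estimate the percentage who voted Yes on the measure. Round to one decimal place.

Class response rates: Tier 1 63/140 = 45%, Tier 2 15/60 = 25%, Tier 3 195/260 = 75%.
Weighting each respondent by the inverse class response rate inflates each class back to its sampled size, so the class weight is n_sampled:
  Tier 1: 140 × 53.9 = 7546
  Tier 2: 60 × 49.3 = 2958
  Tier 3: 260 × 12.8 = 3328
Adjusted estimate = 13,832 / 460 = 30.0696 → 30.1%.

30.1%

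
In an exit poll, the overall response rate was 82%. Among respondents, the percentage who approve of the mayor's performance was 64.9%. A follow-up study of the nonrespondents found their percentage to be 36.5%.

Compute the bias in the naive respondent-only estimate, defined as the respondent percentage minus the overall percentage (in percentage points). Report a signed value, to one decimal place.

Nonresponse fraction = 1 − 0.82 = 0.18.
Bias = (nonresponse fraction) × (respondent percentage − nonrespondent percentage)
     = 0.18 × (64.9 − 36.5) = 0.18 × 28.4 = 5.112.

+5.1 percentage points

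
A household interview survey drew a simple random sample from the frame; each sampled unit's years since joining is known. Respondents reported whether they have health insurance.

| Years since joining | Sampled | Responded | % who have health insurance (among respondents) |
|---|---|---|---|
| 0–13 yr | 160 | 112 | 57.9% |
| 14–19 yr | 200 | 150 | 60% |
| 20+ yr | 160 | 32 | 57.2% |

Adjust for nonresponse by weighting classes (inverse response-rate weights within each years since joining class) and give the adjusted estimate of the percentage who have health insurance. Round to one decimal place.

58.5%

Class response rates: 0–13 yr 112/160 = 70%, 14–19 yr 150/200 = 75%, 20+ yr 32/160 = 20%.
Weighting each respondent by the inverse class response rate inflates each class back to its sampled size, so the class weight is n_sampled:
  0–13 yr: 160 × 57.9 = 9264
  14–19 yr: 200 × 60 = 12,000
  20+ yr: 160 × 57.2 = 9152
Adjusted estimate = 30,416 / 520 = 58.4923 → 58.5%.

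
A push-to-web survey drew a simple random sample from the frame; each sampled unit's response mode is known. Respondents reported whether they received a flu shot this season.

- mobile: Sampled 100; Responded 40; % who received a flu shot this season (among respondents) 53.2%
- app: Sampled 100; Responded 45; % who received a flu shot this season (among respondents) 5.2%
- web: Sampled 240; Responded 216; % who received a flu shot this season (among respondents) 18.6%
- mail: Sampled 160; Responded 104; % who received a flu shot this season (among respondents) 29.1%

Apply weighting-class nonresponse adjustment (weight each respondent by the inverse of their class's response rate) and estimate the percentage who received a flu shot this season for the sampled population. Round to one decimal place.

Class response rates: mobile 40/100 = 40%, app 45/100 = 45%, web 216/240 = 90%, mail 104/160 = 65%.
Weighting each respondent by the inverse class response rate inflates each class back to its sampled size, so the class weight is n_sampled:
  mobile: 100 × 53.2 = 5320
  app: 100 × 5.2 = 520
  web: 240 × 18.6 = 4464
  mail: 160 × 29.1 = 4656
Adjusted estimate = 14,960 / 600 = 24.9333 → 24.9%.

24.9%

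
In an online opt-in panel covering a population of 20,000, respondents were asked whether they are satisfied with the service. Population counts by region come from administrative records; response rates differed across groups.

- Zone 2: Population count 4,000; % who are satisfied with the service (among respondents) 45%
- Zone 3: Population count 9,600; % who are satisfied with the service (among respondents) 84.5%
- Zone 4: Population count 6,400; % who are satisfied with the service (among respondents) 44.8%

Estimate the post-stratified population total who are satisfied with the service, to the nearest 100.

Estimated count per cell = population count × respondent percentage:
  Zone 2: 4,000 × 45% = 1800
  Zone 3: 9,600 × 84.5% = 8112
  Zone 4: 6,400 × 44.8% = 2867.2
Estimated total = 12779.2 → 12,800.

12,800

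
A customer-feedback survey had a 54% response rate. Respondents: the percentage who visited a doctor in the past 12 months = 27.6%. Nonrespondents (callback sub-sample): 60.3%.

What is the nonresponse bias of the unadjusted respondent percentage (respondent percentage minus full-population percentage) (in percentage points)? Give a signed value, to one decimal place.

-15.0 percentage points

Nonresponse fraction = 1 − 0.54 = 0.46.
Bias = (nonresponse fraction) × (respondent percentage − nonrespondent percentage)
     = 0.46 × (27.6 − 60.3) = 0.46 × -32.7 = -15.042.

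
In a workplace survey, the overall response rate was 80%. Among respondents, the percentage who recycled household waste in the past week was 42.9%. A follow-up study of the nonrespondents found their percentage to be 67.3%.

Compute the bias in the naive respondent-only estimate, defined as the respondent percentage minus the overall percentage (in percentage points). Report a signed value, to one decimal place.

-4.9 percentage points

Nonresponse fraction = 1 − 0.8 = 0.2.
Bias = (nonresponse fraction) × (respondent percentage − nonrespondent percentage)
     = 0.2 × (42.9 − 67.3) = 0.2 × -24.4 = -4.88.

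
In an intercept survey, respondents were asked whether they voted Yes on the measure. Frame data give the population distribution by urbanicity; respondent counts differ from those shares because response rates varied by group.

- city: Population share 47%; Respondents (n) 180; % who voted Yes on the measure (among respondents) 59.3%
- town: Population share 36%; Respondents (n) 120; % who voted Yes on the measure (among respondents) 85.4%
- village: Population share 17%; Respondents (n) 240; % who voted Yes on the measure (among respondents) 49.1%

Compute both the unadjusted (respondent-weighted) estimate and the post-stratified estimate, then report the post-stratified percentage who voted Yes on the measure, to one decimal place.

67.0%

Unadjusted (pooled respondent) estimate weights by respondent counts:
  (180/540)×59.3 + (120/540)×85.4 + (240/540)×49.1 = 60.5667%
Post-stratifying to population shares instead:
  0.47×59.3 + 0.36×85.4 + 0.17×49.1 = 66.962%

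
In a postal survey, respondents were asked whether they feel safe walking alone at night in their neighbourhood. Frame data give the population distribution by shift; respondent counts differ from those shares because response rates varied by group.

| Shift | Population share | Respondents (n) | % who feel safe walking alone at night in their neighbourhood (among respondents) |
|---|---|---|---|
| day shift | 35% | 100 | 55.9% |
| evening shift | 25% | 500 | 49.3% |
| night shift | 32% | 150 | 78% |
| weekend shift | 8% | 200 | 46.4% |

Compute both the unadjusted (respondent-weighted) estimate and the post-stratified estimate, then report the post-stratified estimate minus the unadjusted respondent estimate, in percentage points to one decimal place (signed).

Unadjusted (pooled respondent) estimate weights by respondent counts:
  (100/950)×55.9 + (500/950)×49.3 + (150/950)×78 + (200/950)×46.4 = 53.9158%
Post-stratified estimate weights by population shares:
  0.35×55.9 + 0.25×49.3 + 0.32×78 + 0.08×46.4 = 60.562%
Difference = 60.562 − 53.9158 = 6.6462 pp.

+6.6 percentage points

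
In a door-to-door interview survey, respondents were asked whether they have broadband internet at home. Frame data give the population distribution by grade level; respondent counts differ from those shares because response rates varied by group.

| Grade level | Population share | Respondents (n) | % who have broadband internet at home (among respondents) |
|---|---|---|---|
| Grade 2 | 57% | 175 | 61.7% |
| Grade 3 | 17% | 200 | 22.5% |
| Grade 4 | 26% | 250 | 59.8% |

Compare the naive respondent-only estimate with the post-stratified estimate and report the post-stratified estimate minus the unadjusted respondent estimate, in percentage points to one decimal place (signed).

Unadjusted (pooled respondent) estimate weights by respondent counts:
  (175/625)×61.7 + (200/625)×22.5 + (250/625)×59.8 = 48.396%
Post-stratified estimate weights by population shares:
  0.57×61.7 + 0.17×22.5 + 0.26×59.8 = 54.542%
Difference = 54.542 − 48.396 = 6.146 pp.

+6.1 percentage points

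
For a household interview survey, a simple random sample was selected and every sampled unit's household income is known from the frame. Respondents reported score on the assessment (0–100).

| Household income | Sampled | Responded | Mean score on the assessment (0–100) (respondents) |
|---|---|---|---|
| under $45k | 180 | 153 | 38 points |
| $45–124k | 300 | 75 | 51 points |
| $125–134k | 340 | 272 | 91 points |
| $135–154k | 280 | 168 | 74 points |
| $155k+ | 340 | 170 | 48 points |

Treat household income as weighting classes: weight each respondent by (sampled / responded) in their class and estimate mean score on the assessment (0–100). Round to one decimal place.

Class response rates: under $45k 153/180 = 85%, $45–124k 75/300 = 25%, $125–134k 272/340 = 80%, $135–154k 168/280 = 60%, $155k+ 170/340 = 50%.
Each respondent's weight = sampled/responded in their class; summing within a class gives n_sampled, so:
  under $45k: 180 × 38 = 6840
  $45–124k: 300 × 51 = 15,300
  $125–134k: 340 × 91 = 30,940
  $135–154k: 280 × 74 = 20,720
  $155k+: 340 × 48 = 16,320
Adjusted estimate = 90,120 / 1,440 = 62.5833 → 62.6.

62.6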